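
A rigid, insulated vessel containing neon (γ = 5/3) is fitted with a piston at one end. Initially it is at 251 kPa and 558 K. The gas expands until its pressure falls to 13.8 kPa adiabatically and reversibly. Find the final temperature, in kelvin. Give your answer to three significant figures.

T₂ ≈ 175 K

Along an adiabat T P^((1−γ)/γ) is constant, so T₂ = T₁ (P₂/P₁)^((γ−1)/γ).
T₂ = 558 × (13.8/251)^(2/5) = 174.9 K.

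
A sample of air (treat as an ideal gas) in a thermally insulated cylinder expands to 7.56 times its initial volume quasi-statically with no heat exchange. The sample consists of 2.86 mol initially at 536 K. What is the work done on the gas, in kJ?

Adiabatic: T₁V₁^(γ−1) = T₂V₂^(γ−1) ⇒ T₂ = T₁ (V₁/V₂)^(γ−1).
γ = 7/5 for a diatomic ideal gas, so γ−1 = 2/5.
T₂ = 536 × (1/7.56)^(2/5) = 238.6 K.
Q = 0, so ΔU = W_on_gas = nCᵥΔT with Cᵥ = R/(γ−1) = 20.79 J/(mol·K).
ΔU = 2.86 × 20.79 × (238.6 − 536) = -17680 J.

W ≈ -17.7 kJ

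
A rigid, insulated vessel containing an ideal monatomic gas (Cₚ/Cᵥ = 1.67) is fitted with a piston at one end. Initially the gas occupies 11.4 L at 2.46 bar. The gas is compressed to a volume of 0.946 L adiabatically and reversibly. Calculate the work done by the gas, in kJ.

P₂ = P₁(V₁/V₂)^γ = 2.46×(11.4/0.946)^(1.67) = 157.1 bar.
For a reversible adiabat, W_by_gas = (P₁V₁ − P₂V₂)/(γ−1).
W_by = (246000×0.0114 − 1.571×10^7×0.000946) / (0.67) = -18000 J.

W ≈ -18.0 kJ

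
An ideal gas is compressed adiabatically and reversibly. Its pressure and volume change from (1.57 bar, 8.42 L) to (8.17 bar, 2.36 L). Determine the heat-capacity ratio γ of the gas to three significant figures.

PV^γ = const ⇒ γ = ln(P₂/P₁) / ln(V₁/V₂).
γ = ln(8.17/1.57) / ln(8.42/2.36) = 1.297.

γ ≈ 1.30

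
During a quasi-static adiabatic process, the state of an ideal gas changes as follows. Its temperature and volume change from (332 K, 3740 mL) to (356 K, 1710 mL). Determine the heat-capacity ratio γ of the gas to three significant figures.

TV^(γ−1) = const ⇒ γ − 1 = ln(T₂/T₁) / ln(V₁/V₂).
γ = 1 + ln(356/332) / ln(3740/1710) = 1.089.

γ ≈ 1.09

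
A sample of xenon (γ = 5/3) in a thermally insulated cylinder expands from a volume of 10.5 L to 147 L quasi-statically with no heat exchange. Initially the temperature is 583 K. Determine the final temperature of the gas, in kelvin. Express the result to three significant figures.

T₂ ≈ 100 K

Adiabatic: T₁V₁^(γ−1) = T₂V₂^(γ−1) ⇒ T₂ = T₁ (V₁/V₂)^(γ−1).
T₂ = 583 × (10.5/147)^(2/3) = 100.4 K.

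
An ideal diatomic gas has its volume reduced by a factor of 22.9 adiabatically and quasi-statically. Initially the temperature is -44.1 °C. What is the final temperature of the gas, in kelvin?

T₂ ≈ 801 K

Adiabatic: T₁V₁^(γ−1) = T₂V₂^(γ−1) ⇒ T₂ = T₁ (V₁/V₂)^(γ−1).
For a diatomic ideal gas γ = 7/5, so γ−1 = 2/5.
T₁ = -44.1 °C = 229 K.
T₂ = 229 × 22.9^(2/5) = 801.4 K.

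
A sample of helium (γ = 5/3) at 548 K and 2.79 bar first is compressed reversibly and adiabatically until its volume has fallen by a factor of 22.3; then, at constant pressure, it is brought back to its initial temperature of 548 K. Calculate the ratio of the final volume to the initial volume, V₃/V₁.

V₃/V₁ ≈ 0.00566

Adiabatic step: V₂/V₁ = 0.04484; T₂ = T₁·22.3^(2/3) = 4342 K.
Isobaric step: V₃/V₂ = T₃/T₂ = 548/4342.
V₃/V₁ = (V₂/V₁)(V₃/V₂) = 0.04484 × (548/4342) = 0.00566.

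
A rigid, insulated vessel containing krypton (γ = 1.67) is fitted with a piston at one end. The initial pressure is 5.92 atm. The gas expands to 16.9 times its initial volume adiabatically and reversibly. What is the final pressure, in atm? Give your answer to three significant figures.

P₂ ≈ 0.0527 atm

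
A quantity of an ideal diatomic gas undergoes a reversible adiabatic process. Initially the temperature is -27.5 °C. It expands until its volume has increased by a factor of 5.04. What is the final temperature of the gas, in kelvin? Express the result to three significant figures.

T₂ ≈ 129 K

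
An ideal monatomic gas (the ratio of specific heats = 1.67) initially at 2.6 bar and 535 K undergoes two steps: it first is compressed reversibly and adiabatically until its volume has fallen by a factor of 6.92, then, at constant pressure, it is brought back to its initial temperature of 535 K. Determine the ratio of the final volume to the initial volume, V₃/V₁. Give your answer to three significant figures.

Adiabatic step: V₂/V₁ = 0.1445; T₂ = T₁·6.92^(0.67) = 1955 K.
Isobaric step: V₃/V₂ = T₃/T₂ = 535/1955.
V₃/V₁ = (V₂/V₁)(V₃/V₂) = 0.1445 × (535/1955) = 0.03954.

V₃/V₁ ≈ 0.0395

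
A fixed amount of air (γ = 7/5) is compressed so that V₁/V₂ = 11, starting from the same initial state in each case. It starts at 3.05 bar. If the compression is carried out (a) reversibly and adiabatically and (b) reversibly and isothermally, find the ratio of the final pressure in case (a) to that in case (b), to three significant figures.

P_adiabatic / P_isothermal ≈ 2.61

Isothermal: P_b = P₁(V₁/V₂) = 3.05×11.
Adiabatic: P_a = P₁(V₁/V₂)^γ = 3.05×11^(7/5).
P_a/P_b = (V₁/V₂)^(γ−1) = 11^(2/5) = 2.609.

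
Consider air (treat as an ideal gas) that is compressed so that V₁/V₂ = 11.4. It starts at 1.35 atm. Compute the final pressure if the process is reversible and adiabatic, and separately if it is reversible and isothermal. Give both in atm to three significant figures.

adiabatic: 40.7 atm; isothermal: 15.4 atm

For a diatomic ideal gas γ = 7/5.
Isothermal: P₂ = P₁(V₁/V₂) = 1.35×11.4 = 15.39 atm.
Adiabatic: P₂ = P₁(V₁/V₂)^γ = 1.35×11.4^(7/5) = 40.74 atm.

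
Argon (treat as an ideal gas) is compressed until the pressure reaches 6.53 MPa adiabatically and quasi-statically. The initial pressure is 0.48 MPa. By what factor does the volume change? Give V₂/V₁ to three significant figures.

V₂/V₁ ≈ 0.209

From PV^γ = const, V₂/V₁ = (P₁/P₂)^(1/γ).
For a monatomic ideal gas γ = 5/3.
V₂/V₁ = (0.48/6.53)^(3/5) = 0.2088.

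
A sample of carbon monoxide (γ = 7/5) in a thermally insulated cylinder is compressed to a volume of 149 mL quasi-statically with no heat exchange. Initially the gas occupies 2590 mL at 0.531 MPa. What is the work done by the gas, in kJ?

W ≈ -7.34 kJ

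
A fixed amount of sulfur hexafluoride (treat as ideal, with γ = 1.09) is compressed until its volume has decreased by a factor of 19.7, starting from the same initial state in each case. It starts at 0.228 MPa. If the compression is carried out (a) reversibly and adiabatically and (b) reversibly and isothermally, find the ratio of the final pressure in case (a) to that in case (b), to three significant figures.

Isothermal: P_b = P₁(V₁/V₂) = 0.228×19.7.
Adiabatic: P_a = P₁(V₁/V₂)^γ = 0.228×19.7^(1.09).
P_a/P_b = (V₁/V₂)^(γ−1) = 19.7^(0.09) = 1.308.

P_adiabatic / P_isothermal ≈ 1.31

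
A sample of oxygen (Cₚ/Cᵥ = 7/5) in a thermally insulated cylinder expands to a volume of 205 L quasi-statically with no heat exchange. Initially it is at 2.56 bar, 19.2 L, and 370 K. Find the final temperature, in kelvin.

T₂ ≈ 143 K

For a reversible adiabat TV^(γ−1) is constant, so T₂ = T₁ (V₁/V₂)^(γ−1).
T₂ = 370 × (19.2/205)^(2/5) = 143.5 K.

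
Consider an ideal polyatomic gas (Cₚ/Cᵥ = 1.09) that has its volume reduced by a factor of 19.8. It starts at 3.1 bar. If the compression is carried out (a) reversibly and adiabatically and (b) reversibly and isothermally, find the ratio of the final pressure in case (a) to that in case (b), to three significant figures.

Isothermal: P_b = P₁(V₁/V₂) = 3.1×19.8.
Adiabatic: P_a = P₁(V₁/V₂)^γ = 3.1×19.8^(1.09).
P_a/P_b = (V₁/V₂)^(γ−1) = 19.8^(0.09) = 1.308.

P_adiabatic / P_isothermal ≈ 1.31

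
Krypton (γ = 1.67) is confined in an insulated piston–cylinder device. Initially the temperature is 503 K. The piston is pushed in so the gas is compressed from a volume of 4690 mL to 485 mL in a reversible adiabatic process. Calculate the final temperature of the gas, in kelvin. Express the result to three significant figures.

T₂ ≈ 2300 K

Adiabatic: T₁V₁^(γ−1) = T₂V₂^(γ−1) ⇒ T₂ = T₁ (V₁/V₂)^(γ−1).
T₂ = 503 × (4690/485)^(0.67) = 2300 K.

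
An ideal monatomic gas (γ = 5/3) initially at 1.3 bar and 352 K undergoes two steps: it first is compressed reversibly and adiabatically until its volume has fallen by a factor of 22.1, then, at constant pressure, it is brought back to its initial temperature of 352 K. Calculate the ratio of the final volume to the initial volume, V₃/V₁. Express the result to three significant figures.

Adiabatic step: V₂/V₁ = 0.04525; T₂ = T₁·22.1^(2/3) = 2772 K.
Isobaric step: V₃/V₂ = T₃/T₂ = 352/2772.
V₃/V₁ = (V₂/V₁)(V₃/V₂) = 0.04525 × (352/2772) = 0.005746.

V₃/V₁ ≈ 0.00575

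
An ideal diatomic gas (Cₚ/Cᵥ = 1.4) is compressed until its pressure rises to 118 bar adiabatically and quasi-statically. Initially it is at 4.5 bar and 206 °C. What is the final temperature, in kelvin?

Adiabatic: T₂/T₁ = (P₂/P₁)^((γ−1)/γ).
T₁ = 206 °C = 479.1 K.
T₂ = 479.1 × (118/4.5)^(0.286) = 1218 K.

T₂ ≈ 1220 K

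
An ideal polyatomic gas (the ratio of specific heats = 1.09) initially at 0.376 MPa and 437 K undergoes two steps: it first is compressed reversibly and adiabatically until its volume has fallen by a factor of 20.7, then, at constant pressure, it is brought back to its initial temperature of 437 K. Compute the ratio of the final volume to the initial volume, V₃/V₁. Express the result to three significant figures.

Adiabatic step: V₂/V₁ = 0.04831; T₂ = T₁·20.7^(0.09) = 574 K.
Isobaric step: V₃/V₂ = T₃/T₂ = 437/574.
V₃/V₁ = (V₂/V₁)(V₃/V₂) = 0.04831 × (437/574) = 0.03678.

V₃/V₁ ≈ 0.0368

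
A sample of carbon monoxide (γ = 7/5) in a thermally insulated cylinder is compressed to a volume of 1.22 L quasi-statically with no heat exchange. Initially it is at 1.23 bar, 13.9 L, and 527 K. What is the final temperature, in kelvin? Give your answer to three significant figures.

T₂ ≈ 1390 K

Adiabatic: T₁V₁^(γ−1) = T₂V₂^(γ−1) ⇒ T₂ = T₁ (V₁/V₂)^(γ−1).
T₂ = 527 × (13.9/1.22)^(2/5) = 1395 K.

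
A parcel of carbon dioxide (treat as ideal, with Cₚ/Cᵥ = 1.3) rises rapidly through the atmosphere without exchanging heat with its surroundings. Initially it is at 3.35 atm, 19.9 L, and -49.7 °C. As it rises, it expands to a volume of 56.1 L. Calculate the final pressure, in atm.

P₂ ≈ 0.871 atm

Adiabatic: P₁V₁^γ = P₂V₂^γ ⇒ P₂ = P₁ (V₁/V₂)^γ.
P₂ = 3.35 × (19.9/56.1)^(1.3) = 0.8708 atm.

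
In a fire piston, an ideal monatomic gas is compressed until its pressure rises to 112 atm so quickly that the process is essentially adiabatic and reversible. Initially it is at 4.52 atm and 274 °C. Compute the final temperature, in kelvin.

T₂ ≈ 1980 K

Adiabatic: T₂/T₁ = (P₂/P₁)^((γ−1)/γ).
For a monatomic ideal gas γ = 5/3, so (γ−1)/γ = 2/5.
T₁ = 274 °C = 547.1 K.
T₂ = 547.1 × (112/4.52)^(2/5) = 1976 K.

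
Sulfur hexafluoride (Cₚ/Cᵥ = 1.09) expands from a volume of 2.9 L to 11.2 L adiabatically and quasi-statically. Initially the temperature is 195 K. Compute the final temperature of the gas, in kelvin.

T₂ ≈ 173 K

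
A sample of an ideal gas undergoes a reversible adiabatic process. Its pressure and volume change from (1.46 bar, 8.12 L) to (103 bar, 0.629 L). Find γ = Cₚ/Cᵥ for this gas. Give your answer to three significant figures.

γ ≈ 1.66

PV^γ = const ⇒ γ = ln(P₂/P₁) / ln(V₁/V₂).
γ = ln(103/1.46) / ln(8.12/0.629) = 1.664.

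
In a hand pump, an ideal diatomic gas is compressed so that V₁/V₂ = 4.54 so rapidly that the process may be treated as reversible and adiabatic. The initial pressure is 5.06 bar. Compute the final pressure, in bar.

P₂ ≈ 42.1 bar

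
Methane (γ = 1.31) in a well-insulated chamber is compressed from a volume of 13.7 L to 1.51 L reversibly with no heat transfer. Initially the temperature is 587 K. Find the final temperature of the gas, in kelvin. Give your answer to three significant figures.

T₂ ≈ 1160 K

Adiabatic: T₁V₁^(γ−1) = T₂V₂^(γ−1) ⇒ T₂ = T₁ (V₁/V₂)^(γ−1).
T₂ = 587 × (13.7/1.51)^(0.31) = 1163 K.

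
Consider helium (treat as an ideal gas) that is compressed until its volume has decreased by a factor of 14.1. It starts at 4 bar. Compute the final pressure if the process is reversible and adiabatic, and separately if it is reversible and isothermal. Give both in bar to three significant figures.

For a monatomic ideal gas γ = 5/3.
Isothermal: P₂ = P₁(V₁/V₂) = 4×14.1 = 56.4 bar.
Adiabatic: P₂ = P₁(V₁/V₂)^γ = 4×14.1^(5/3) = 329.2 bar.

adiabatic: 329 bar; isothermal: 56.4 bar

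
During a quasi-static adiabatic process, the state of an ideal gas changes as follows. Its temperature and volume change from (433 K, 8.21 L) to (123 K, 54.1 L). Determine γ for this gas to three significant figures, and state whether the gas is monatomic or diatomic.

TV^(γ−1) = const ⇒ γ − 1 = ln(T₂/T₁) / ln(V₁/V₂).
γ = 1 + ln(123/433) / ln(8.21/54.1) = 1.667.
γ ≈ 1.67 is close to 5/3, so the gas is monatomic.

γ ≈ 1.67; monatomic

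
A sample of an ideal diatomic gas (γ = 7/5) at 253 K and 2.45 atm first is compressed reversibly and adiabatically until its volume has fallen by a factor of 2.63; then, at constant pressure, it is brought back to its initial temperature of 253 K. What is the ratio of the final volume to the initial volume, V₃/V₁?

Adiabatic step: V₂/V₁ = 0.3802; T₂ = T₁·2.63^(2/5) = 372.5 K.
Isobaric step: V₃/V₂ = T₃/T₂ = 253/372.5.
V₃/V₁ = (V₂/V₁)(V₃/V₂) = 0.3802 × (253/372.5) = 0.2583.

V₃/V₁ ≈ 0.258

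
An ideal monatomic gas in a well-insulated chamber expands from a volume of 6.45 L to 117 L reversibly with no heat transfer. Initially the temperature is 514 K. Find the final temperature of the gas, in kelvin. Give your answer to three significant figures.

T₂ ≈ 74.5 K

For a reversible adiabat TV^(γ−1) is constant, so T₂ = T₁ (V₁/V₂)^(γ−1).
For a monatomic ideal gas γ = 5/3, so γ−1 = 2/3.
T₂ = 514 × (6.45/117)^(2/3) = 74.45 K.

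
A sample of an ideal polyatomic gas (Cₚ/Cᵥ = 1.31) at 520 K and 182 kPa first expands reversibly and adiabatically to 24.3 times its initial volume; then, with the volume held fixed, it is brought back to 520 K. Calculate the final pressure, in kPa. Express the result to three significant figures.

Adiabatic step (PV^γ = const): P₂ = 182×(1/24.3)^(1.31) = 2.786 kPa; T₂ = 520×(1/24.3)^(0.31) = 193.4 K.
Isochoric: P₃ = P₂(T₃/T₂) = 2.786 × (520/193.4) = 7.49 kPa.

P₃ ≈ 7.49 kPa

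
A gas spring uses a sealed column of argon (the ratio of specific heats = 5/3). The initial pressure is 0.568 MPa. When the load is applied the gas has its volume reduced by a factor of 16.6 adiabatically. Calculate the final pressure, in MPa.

P₂ ≈ 61.4 MPa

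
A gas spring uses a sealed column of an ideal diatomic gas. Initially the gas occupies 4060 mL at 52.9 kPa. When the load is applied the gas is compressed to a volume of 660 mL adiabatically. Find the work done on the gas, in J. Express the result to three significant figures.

W ≈ 574 J

γ = 7/5 for a diatomic ideal gas.
P₂ = P₁(V₁/V₂)^γ = 52.9×(4060/660)^(7/5) = 673 kPa.
For a reversible adiabat, W_by_gas = (P₁V₁ − P₂V₂)/(γ−1).
W_by = (52900×0.00406 − 673000×0.00066) / (2/5) = -573.6 J.
W_on_gas = −W_by = 573.6 J.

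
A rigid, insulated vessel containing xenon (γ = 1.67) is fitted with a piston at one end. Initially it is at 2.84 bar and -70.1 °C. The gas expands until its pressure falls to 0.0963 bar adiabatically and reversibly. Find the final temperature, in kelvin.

Along an adiabat T P^((1−γ)/γ) is constant, so T₂ = T₁ (P₂/P₁)^((γ−1)/γ).
T₁ = -70.1 °C = 203 K.
T₂ = 203 × (0.0963/2.84)^(0.401) = 52.24 K.

T₂ ≈ 52.2 K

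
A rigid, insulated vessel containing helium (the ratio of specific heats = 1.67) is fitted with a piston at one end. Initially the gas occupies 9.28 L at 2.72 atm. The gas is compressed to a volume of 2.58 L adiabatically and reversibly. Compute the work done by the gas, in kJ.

P₂ = P₁(V₁/V₂)^γ = 2.72×(9.28/2.58)^(1.67) = 23.07 atm.
For a reversible adiabat, W_by_gas = (P₁V₁ − P₂V₂)/(γ−1).
W_by = (275600×0.00928 − 2.337×10^6×0.00258) / (0.67) = -5182 J.

W ≈ -5.18 kJ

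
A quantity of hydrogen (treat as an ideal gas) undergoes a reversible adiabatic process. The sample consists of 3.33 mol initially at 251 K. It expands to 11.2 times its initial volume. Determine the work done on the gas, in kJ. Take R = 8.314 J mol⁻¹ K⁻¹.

For a reversible adiabat TV^(γ−1) is constant, so T₂ = T₁ (V₁/V₂)^(γ−1).
γ = 7/5 for a diatomic ideal gas, so γ−1 = 2/5.
T₂ = 251 × (1/11.2)^(2/5) = 95.5 K.
Q = 0, so ΔU = W_on_gas = nCᵥΔT with Cᵥ = R/(γ−1) = 20.79 J/(mol·K).
ΔU = 3.33 × 20.79 × (95.5 − 251) = -10760 J.

W ≈ -10.8 kJ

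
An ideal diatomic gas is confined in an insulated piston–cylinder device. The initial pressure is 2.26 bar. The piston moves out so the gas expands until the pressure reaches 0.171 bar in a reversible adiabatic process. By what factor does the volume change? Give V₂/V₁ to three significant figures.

V₂/V₁ ≈ 6.32

From PV^γ = const, V₂/V₁ = (P₁/P₂)^(1/γ).
For a diatomic ideal gas γ = 7/5.
V₂/V₁ = (2.26/0.171)^(5/7) = 6.321.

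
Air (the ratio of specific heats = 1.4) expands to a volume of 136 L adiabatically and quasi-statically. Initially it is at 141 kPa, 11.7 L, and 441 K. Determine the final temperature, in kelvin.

T₂ ≈ 165 K

For a reversible adiabat TV^(γ−1) is constant, so T₂ = T₁ (V₁/V₂)^(γ−1).
T₂ = 441 × (11.7/136)^(0.4) = 165.3 K.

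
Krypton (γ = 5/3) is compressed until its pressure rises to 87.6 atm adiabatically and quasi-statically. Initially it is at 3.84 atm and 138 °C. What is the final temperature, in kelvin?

T₂ ≈ 1440 K

Adiabatic: T₂/T₁ = (P₂/P₁)^((γ−1)/γ).
T₁ = 138 °C = 411.1 K.
T₂ = 411.1 × (87.6/3.84)^(2/5) = 1436 K.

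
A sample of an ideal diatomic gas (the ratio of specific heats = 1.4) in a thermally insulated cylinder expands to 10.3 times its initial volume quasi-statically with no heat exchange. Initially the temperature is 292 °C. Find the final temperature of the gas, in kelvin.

T₂ ≈ 222 K

Adiabatic: T₁V₁^(γ−1) = T₂V₂^(γ−1) ⇒ T₂ = T₁ (V₁/V₂)^(γ−1).
T₁ = 292 °C = 565.1 K.
T₂ = 565.1 × (1/10.3)^(0.4) = 222.3 K.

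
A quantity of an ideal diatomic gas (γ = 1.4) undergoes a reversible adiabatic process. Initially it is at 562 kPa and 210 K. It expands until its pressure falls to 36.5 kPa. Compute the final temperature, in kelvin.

T₂ ≈ 96.2 K

Along an adiabat T P^((1−γ)/γ) is constant, so T₂ = T₁ (P₂/P₁)^((γ−1)/γ).
T₂ = 210 × (36.5/562)^(0.286) = 96.15 K.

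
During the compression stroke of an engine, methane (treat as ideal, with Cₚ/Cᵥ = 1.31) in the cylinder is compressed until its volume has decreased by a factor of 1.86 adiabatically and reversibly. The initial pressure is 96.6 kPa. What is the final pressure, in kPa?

Adiabatic: P₁V₁^γ = P₂V₂^γ ⇒ P₂ = P₁ (V₁/V₂)^γ.
P₂ = 96.6 × 1.86^(1.31) = 217.8 kPa.

P₂ ≈ 218 kPa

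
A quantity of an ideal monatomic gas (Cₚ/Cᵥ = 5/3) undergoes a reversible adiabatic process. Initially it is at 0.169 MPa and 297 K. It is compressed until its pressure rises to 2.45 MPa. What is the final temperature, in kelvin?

Adiabatic: T₂/T₁ = (P₂/P₁)^((γ−1)/γ).
T₂ = 297 × (2.45/0.169)^(2/5) = 865.5 K.

T₂ ≈ 866 K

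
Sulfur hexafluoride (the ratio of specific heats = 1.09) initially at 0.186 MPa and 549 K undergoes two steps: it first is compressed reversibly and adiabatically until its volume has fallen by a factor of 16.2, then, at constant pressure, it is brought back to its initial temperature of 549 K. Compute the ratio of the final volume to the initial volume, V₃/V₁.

V₃/V₁ ≈ 0.0480

Adiabatic step: V₂/V₁ = 0.06173; T₂ = T₁·16.2^(0.09) = 705.4 K.
Isobaric step: V₃/V₂ = T₃/T₂ = 549/705.4.
V₃/V₁ = (V₂/V₁)(V₃/V₂) = 0.06173 × (549/705.4) = 0.04804.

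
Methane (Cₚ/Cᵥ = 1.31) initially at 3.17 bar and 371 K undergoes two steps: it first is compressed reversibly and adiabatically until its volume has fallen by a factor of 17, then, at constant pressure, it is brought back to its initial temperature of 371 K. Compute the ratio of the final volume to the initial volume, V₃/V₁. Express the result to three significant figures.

V₃/V₁ ≈ 0.0244

Adiabatic step: V₂/V₁ = 0.05882; T₂ = T₁·17^(0.31) = 892.9 K.
Isobaric step: V₃/V₂ = T₃/T₂ = 371/892.9.
V₃/V₁ = (V₂/V₁)(V₃/V₂) = 0.05882 × (371/892.9) = 0.02444.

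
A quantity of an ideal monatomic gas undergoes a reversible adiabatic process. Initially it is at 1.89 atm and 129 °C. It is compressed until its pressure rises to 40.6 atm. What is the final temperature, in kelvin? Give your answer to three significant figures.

Along an adiabat T P^((1−γ)/γ) is constant, so T₂ = T₁ (P₂/P₁)^((γ−1)/γ).
For a monatomic ideal gas γ = 5/3, so (γ−1)/γ = 2/5.
T₁ = 129 °C = 402.1 K.
T₂ = 402.1 × (40.6/1.89)^(2/5) = 1372 K.

T₂ ≈ 1370 K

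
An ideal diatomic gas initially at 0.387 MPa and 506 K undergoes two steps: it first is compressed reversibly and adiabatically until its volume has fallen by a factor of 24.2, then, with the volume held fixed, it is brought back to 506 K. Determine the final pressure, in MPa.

For a diatomic ideal gas γ = 7/5.
Adiabatic step (PV^γ = const): P₂ = 0.387×24.2^(7/5) = 33.5 MPa; T₂ = 506×24.2^(2/5) = 1810 K.
Isochoric: P₃ = P₂(T₃/T₂) = 33.5 × (506/1810) = 9.365 MPa.

P₃ ≈ 9.37 MPa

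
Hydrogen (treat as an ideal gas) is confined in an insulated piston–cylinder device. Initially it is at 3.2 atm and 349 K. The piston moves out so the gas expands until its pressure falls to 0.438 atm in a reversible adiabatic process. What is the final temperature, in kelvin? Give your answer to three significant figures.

T₂ ≈ 198 K

Along an adiabat T P^((1−γ)/γ) is constant, so T₂ = T₁ (P₂/P₁)^((γ−1)/γ).
For a diatomic ideal gas γ = 7/5, so (γ−1)/γ = 2/7.
T₂ = 349 × (0.438/3.2)^(2/7) = 197.7 K.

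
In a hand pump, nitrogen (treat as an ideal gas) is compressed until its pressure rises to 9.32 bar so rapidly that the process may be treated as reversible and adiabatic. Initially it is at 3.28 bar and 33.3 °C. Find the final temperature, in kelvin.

Adiabatic: T₂/T₁ = (P₂/P₁)^((γ−1)/γ).
For a diatomic ideal gas γ = 7/5, so (γ−1)/γ = 2/7.
T₁ = 33.3 °C = 306.4 K.
T₂ = 306.4 × (9.32/3.28)^(2/7) = 413 K.

T₂ ≈ 413 K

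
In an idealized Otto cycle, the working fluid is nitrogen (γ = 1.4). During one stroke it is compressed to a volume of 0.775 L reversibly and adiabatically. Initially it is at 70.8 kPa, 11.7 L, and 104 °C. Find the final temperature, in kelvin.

For a reversible adiabat TV^(γ−1) is constant, so T₂ = T₁ (V₁/V₂)^(γ−1).
T₁ = 104 °C = 377.1 K.
T₂ = 377.1 × (11.7/0.775)^(0.4) = 1117 K.

T₂ ≈ 1120 K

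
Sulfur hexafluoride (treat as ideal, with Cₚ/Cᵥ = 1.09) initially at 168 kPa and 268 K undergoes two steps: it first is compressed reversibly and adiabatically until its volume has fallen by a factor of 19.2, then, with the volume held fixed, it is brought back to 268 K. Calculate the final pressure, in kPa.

Adiabatic step (PV^γ = const): P₂ = 168×19.2^(1.09) = 4208 kPa; T₂ = 268×19.2^(0.09) = 349.6 K.
Isochoric: P₃ = P₂(T₃/T₂) = 4208 × (268/349.6) = 3226 kPa.

P₃ ≈ 3230 kPa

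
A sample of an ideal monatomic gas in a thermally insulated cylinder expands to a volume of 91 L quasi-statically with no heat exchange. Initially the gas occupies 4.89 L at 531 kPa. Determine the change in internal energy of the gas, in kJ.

γ = 5/3 for a monatomic ideal gas.
P₂ = P₁(V₁/V₂)^γ = 531×(4.89/91)^(5/3) = 4.063 kPa.
For a reversible adiabat, W_by_gas = (P₁V₁ − P₂V₂)/(γ−1).
W_by = (531000×0.00489 − 4063×0.091) / (2/3) = 3340 J.
Q = 0 ⇒ ΔU = −W_by = -3340 J.

ΔU ≈ -3.34 kJ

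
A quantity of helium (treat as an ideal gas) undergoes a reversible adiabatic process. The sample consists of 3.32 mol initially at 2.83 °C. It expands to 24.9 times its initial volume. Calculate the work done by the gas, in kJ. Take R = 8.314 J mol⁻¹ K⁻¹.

Adiabatic: T₁V₁^(γ−1) = T₂V₂^(γ−1) ⇒ T₂ = T₁ (V₁/V₂)^(γ−1).
γ = 5/3 for a monatomic ideal gas, so γ−1 = 2/3.
T₁ = 2.83 °C = 276 K.
T₂ = 276 × (1/24.9)^(2/3) = 32.37 K.
Q = 0, so ΔU = W_on_gas = nCᵥΔT with Cᵥ = R/(γ−1) = 12.47 J/(mol·K).
ΔU = 3.32 × 12.47 × (32.37 − 276) = -10090 J.
Work done by the gas = −ΔU = 10090 J.

W ≈ 10.1 kJ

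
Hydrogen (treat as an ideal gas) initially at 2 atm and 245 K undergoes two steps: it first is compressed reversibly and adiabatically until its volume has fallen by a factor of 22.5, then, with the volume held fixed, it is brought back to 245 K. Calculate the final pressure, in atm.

P₃ ≈ 45.0 atm

For a diatomic ideal gas γ = 7/5.
Adiabatic step (PV^γ = const): P₂ = 2×22.5^(7/5) = 156.3 atm; T₂ = 245×22.5^(2/5) = 851.2 K.
Isochoric: P₃ = P₂(T₃/T₂) = 156.3 × (245/851.2) = 45 atm.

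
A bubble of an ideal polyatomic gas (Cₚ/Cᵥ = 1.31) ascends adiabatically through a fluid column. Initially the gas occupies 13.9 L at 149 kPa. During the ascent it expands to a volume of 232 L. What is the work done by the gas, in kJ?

W ≈ 3.89 kJ

P₂ = P₁(V₁/V₂)^γ = 149×(13.9/232)^(1.31) = 3.73 kPa.
For a reversible adiabat, W_by_gas = (P₁V₁ − P₂V₂)/(γ−1).
W_by = (149000×0.0139 − 3730×0.232) / (0.31) = 3889 J.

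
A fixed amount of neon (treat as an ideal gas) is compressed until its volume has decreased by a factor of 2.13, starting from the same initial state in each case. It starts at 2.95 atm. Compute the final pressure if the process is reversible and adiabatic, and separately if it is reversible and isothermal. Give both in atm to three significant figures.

For a monatomic ideal gas γ = 5/3.
Isothermal: P₂ = P₁(V₁/V₂) = 2.95×2.13 = 6.284 atm.
Adiabatic: P₂ = P₁(V₁/V₂)^γ = 2.95×2.13^(5/3) = 10.4 atm.

adiabatic: 10.4 atm; isothermal: 6.28 atm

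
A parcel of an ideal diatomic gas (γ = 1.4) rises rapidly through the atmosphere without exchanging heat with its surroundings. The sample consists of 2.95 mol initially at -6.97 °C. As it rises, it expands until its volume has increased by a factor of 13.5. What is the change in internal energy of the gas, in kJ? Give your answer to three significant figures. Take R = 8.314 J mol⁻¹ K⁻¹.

Adiabatic: T₁V₁^(γ−1) = T₂V₂^(γ−1) ⇒ T₂ = T₁ (V₁/V₂)^(γ−1).
T₁ = -6.97 °C = 266.2 K.
T₂ = 266.2 × (1/13.5)^(0.4) = 93.98 K.
Q = 0, so ΔU = W_on_gas = nCᵥΔT with Cᵥ = R/(γ−1) = 20.79 J/(mol·K).
ΔU = 2.95 × 20.79 × (93.98 − 266.2) = -10560 J.

ΔU ≈ -10.6 kJ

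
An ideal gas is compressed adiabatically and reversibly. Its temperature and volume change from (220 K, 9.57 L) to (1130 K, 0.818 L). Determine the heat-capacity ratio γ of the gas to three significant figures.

TV^(γ−1) = const ⇒ γ − 1 = ln(T₂/T₁) / ln(V₁/V₂).
γ = 1 + ln(1130/220) / ln(9.57/0.818) = 1.665.

γ ≈ 1.67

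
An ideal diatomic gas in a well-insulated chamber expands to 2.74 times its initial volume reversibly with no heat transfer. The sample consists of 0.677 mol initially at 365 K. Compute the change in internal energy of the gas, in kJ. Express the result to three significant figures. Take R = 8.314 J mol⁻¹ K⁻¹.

ΔU ≈ -1.70 kJ

Adiabatic: T₁V₁^(γ−1) = T₂V₂^(γ−1) ⇒ T₂ = T₁ (V₁/V₂)^(γ−1).
γ = 7/5 for a diatomic ideal gas, so γ−1 = 2/5.
T₂ = 365 × (1/2.74)^(2/5) = 243.9 K.
Q = 0, so ΔU = W_on_gas = nCᵥΔT with Cᵥ = R/(γ−1) = 20.79 J/(mol·K).
ΔU = 0.677 × 20.79 × (243.9 − 365) = -1704 J.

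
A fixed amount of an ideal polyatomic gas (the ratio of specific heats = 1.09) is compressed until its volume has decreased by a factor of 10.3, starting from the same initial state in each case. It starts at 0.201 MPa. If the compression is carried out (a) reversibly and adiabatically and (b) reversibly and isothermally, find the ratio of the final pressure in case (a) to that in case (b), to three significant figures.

P_adiabatic / P_isothermal ≈ 1.23

Isothermal: P_b = P₁(V₁/V₂) = 0.201×10.3.
Adiabatic: P_a = P₁(V₁/V₂)^γ = 0.201×10.3^(1.09).
P_a/P_b = (V₁/V₂)^(γ−1) = 10.3^(0.09) = 1.234.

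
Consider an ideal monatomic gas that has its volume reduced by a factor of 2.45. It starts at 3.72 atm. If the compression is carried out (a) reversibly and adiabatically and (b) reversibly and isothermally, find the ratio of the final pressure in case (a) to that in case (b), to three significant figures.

For a monatomic ideal gas γ = 5/3.
Isothermal: P_b = P₁(V₁/V₂) = 3.72×2.45.
Adiabatic: P_a = P₁(V₁/V₂)^γ = 3.72×2.45^(5/3).
P_a/P_b = (V₁/V₂)^(γ−1) = 2.45^(2/3) = 1.817.

P_adiabatic / P_isothermal ≈ 1.82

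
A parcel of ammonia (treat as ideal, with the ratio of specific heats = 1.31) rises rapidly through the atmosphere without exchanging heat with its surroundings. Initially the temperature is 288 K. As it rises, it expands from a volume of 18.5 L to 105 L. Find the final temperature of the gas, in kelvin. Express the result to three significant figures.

T₂ ≈ 168 K

For a reversible adiabat TV^(γ−1) is constant, so T₂ = T₁ (V₁/V₂)^(γ−1).
T₂ = 288 × (18.5/105)^(0.31) = 168.1 K.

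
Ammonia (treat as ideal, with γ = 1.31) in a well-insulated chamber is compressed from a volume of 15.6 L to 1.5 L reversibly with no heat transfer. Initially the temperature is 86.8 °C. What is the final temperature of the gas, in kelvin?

Adiabatic: T₁V₁^(γ−1) = T₂V₂^(γ−1) ⇒ T₂ = T₁ (V₁/V₂)^(γ−1).
T₁ = 86.8 °C = 359.9 K.
T₂ = 359.9 × (15.6/1.5)^(0.31) = 743.9 K.

T₂ ≈ 744 K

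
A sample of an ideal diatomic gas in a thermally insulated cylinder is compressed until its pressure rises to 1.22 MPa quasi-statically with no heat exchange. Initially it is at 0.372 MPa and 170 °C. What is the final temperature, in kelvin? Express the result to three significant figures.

Adiabatic: T₂/T₁ = (P₂/P₁)^((γ−1)/γ).
For a diatomic ideal gas γ = 7/5, so (γ−1)/γ = 2/7.
T₁ = 170 °C = 443.1 K.
T₂ = 443.1 × (1.22/0.372)^(2/7) = 622.2 K.

T₂ ≈ 622 K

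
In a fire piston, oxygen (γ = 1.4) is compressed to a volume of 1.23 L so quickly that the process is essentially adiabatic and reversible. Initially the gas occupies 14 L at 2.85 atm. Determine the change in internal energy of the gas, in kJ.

ΔU ≈ 16.6 kJ

P₂ = P₁(V₁/V₂)^γ = 2.85×(14/1.23)^(1.4) = 85.81 atm.
For a reversible adiabat, W_by_gas = (P₁V₁ − P₂V₂)/(γ−1).
W_by = (288800×0.014 − 8.695×10^6×0.00123) / (0.4) = -16630 J.
Q = 0 ⇒ ΔU = −W_by = 16630 J.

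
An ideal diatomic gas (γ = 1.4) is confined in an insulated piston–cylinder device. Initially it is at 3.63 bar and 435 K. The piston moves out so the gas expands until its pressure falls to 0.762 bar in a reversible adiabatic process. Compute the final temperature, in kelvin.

T₂ ≈ 278 K

Along an adiabat T P^((1−γ)/γ) is constant, so T₂ = T₁ (P₂/P₁)^((γ−1)/γ).
T₂ = 435 × (0.762/3.63)^(0.286) = 278.5 K.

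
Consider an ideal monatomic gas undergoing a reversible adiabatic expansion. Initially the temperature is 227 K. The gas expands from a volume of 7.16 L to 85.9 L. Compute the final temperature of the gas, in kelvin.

T₂ ≈ 43.3 K

For a reversible adiabat TV^(γ−1) is constant, so T₂ = T₁ (V₁/V₂)^(γ−1).
For a monatomic ideal gas γ = 5/3, so γ−1 = 2/3.
T₂ = 227 × (7.16/85.9)^(2/3) = 43.32 K.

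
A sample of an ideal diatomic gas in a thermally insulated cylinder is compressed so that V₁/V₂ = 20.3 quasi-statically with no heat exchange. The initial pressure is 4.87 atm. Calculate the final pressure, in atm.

P₂ ≈ 330 atm

Adiabatic: P₁V₁^γ = P₂V₂^γ ⇒ P₂ = P₁ (V₁/V₂)^γ.
For a diatomic ideal gas γ = 7/5.
P₂ = 4.87 × 20.3^(7/5) = 329.6 atm.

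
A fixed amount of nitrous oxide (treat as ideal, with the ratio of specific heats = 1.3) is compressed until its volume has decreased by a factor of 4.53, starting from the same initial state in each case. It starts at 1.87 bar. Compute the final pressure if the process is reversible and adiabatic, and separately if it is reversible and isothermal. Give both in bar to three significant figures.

Isothermal: P₂ = P₁(V₁/V₂) = 1.87×4.53 = 8.471 bar.
Adiabatic: P₂ = P₁(V₁/V₂)^γ = 1.87×4.53^(1.3) = 13.33 bar.

adiabatic: 13.3 bar; isothermal: 8.47 bar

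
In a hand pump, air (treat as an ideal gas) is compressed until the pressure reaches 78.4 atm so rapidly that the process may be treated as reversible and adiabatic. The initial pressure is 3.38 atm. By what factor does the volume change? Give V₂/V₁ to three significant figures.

V₂/V₁ ≈ 0.106

From PV^γ = const, V₂/V₁ = (P₁/P₂)^(1/γ).
For a diatomic ideal gas γ = 7/5.
V₂/V₁ = (3.38/78.4)^(5/7) = 0.1059.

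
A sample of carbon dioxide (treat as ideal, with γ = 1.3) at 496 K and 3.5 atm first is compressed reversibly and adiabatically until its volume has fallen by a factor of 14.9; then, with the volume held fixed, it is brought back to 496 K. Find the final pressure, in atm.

Adiabatic step (PV^γ = const): P₂ = 3.5×14.9^(1.3) = 117.3 atm; T₂ = 496×14.9^(0.3) = 1115 K.
Isochoric: P₃ = P₂(T₃/T₂) = 117.3 × (496/1115) = 52.15 atm.

P₃ ≈ 52.2 atm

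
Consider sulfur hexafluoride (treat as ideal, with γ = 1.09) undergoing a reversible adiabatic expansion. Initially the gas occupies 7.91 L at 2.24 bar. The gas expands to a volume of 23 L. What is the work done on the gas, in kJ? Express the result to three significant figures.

W ≈ -1.80 kJ

P₂ = P₁(V₁/V₂)^γ = 2.24×(7.91/23)^(1.09) = 0.6998 bar.
For a reversible adiabat, W_by_gas = (P₁V₁ − P₂V₂)/(γ−1).
W_by = (224000×0.00791 − 69980×0.023) / (0.09) = 1803 J.
W_on_gas = −W_by = -1803 J.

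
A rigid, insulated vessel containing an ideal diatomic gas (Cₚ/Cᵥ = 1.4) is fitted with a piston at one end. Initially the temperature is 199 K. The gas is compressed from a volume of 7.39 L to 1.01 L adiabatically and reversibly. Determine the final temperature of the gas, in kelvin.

T₂ ≈ 441 K

Adiabatic: T₁V₁^(γ−1) = T₂V₂^(γ−1) ⇒ T₂ = T₁ (V₁/V₂)^(γ−1).
T₂ = 199 × (7.39/1.01)^(0.4) = 441.1 K.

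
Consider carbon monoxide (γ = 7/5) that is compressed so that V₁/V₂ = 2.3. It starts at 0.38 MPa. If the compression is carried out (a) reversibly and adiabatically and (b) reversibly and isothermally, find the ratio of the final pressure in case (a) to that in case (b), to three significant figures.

P_adiabatic / P_isothermal ≈ 1.40

Isothermal: P_b = P₁(V₁/V₂) = 0.38×2.3.
Adiabatic: P_a = P₁(V₁/V₂)^γ = 0.38×2.3^(7/5).
P_a/P_b = (V₁/V₂)^(γ−1) = 2.3^(2/5) = 1.395.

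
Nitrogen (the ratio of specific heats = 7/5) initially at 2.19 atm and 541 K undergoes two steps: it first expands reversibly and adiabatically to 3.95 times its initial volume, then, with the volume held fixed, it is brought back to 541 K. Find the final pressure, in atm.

P₃ ≈ 0.554 atm

Adiabatic step (PV^γ = const): P₂ = 2.19×(1/3.95)^(7/5) = 0.32 atm; T₂ = 541×(1/3.95)^(2/5) = 312.3 K.
Isochoric: P₃ = P₂(T₃/T₂) = 0.32 × (541/312.3) = 0.5544 atm.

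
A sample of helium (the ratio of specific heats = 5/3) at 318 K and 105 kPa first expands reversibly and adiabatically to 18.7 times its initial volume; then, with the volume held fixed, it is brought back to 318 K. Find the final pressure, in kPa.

Adiabatic step (PV^γ = const): P₂ = 105×(1/18.7)^(5/3) = 0.797 kPa; T₂ = 318×(1/18.7)^(2/3) = 45.14 K.
Isochoric: P₃ = P₂(T₃/T₂) = 0.797 × (318/45.14) = 5.615 kPa.

P₃ ≈ 5.61 kPa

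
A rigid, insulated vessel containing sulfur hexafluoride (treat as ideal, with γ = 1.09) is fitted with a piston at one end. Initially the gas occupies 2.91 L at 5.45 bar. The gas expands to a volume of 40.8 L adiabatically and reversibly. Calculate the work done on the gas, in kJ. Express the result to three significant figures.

P₂ = P₁(V₁/V₂)^γ = 5.45×(2.91/40.8)^(1.09) = 0.3065 bar.
For a reversible adiabat, W_by_gas = (P₁V₁ − P₂V₂)/(γ−1).
W_by = (545000×0.00291 − 30650×0.0408) / (0.09) = 3727 J.
W_on_gas = −W_by = -3727 J.

W ≈ -3.73 kJ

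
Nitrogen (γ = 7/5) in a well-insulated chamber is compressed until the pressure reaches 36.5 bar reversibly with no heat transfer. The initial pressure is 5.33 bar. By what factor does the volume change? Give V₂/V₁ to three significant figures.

From PV^γ = const, V₂/V₁ = (P₁/P₂)^(1/γ).
V₂/V₁ = (5.33/36.5)^(5/7) = 0.253.

V₂/V₁ ≈ 0.253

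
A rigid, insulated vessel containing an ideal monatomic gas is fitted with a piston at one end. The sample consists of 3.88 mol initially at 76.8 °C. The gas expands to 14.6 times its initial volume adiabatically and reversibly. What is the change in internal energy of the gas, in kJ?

ΔU ≈ -14.1 kJ

Adiabatic: T₁V₁^(γ−1) = T₂V₂^(γ−1) ⇒ T₂ = T₁ (V₁/V₂)^(γ−1).
γ = 5/3 for a monatomic ideal gas, so γ−1 = 2/3.
T₁ = 76.8 °C = 349.9 K.
T₂ = 349.9 × (1/14.6)^(2/3) = 58.58 K.
Q = 0, so ΔU = W_on_gas = nCᵥΔT with Cᵥ = R/(γ−1) = 12.47 J/(mol·K).
ΔU = 3.88 × 12.47 × (58.58 − 349.9) = -14100 J.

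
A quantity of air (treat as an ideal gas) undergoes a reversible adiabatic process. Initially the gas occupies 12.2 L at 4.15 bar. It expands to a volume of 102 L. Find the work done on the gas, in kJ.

γ = 7/5 for a diatomic ideal gas.
P₂ = P₁(V₁/V₂)^γ = 4.15×(12.2/102)^(7/5) = 0.2123 bar.
For a reversible adiabat, W_by_gas = (P₁V₁ − P₂V₂)/(γ−1).
W_by = (415000×0.0122 − 21230×0.102) / (2/5) = 7244 J.
W_on_gas = −W_by = -7244 J.

W ≈ -7.24 kJ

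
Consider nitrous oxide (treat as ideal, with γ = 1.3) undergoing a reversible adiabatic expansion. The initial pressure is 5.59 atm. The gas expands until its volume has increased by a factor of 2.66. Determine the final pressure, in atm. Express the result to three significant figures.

P₂ ≈ 1.57 atm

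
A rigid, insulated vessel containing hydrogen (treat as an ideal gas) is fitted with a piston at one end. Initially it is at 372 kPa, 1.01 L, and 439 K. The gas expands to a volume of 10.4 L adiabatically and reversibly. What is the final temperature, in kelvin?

Adiabatic: T₁V₁^(γ−1) = T₂V₂^(γ−1) ⇒ T₂ = T₁ (V₁/V₂)^(γ−1).
γ = 7/5 for a diatomic ideal gas.
T₂ = 439 × (1.01/10.4)^(2/5) = 172.7 K.

T₂ ≈ 173 K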